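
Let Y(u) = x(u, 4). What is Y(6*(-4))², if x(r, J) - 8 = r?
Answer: 256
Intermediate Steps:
x(r, J) = 8 + r
Y(u) = 8 + u
Y(6*(-4))² = (8 + 6*(-4))² = (8 - 24)² = (-16)² = 256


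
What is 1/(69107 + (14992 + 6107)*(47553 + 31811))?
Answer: 1/1674570143 ≈ 5.9717e-10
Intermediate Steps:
1/(69107 + (14992 + 6107)*(47553 + 31811)) = 1/(69107 + 21099*79364) = 1/(69107 + 1674501036) = 1/1674570143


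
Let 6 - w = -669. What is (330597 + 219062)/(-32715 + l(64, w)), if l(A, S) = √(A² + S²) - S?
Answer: -18353114010/1114432379 - 549659*√459721/1114432379 ≈ -16.803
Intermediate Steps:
w = 675 (w = 6 - 1*(-669) = 6 + 669 = 675)
(330597 + 219062)/(-32715 + l(64, w)) = (330597 + 219062)/(-32715 + (√(64² + 675²) - 1*675)) = 549659/(-32715 + (√(4096 + 455625) - 675)) = 549659/(-32715 + (√459721 - 675)) = 549659/(-32715 + (-675 + √459721)) = 549659/(-33390 + √459721)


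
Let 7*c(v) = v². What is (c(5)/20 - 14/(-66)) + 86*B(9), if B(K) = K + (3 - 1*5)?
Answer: 556609/924 ≈ 602.39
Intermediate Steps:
c(v) = v²/7
B(K) = -2 + K (B(K) = K + (3 - 5) = K - 2 = -2 + K)
(c(5)/20 - 14/(-66)) + 86*B(9) = (((⅐)*5²)/20 - 14/(-66)) + 86*(-2 + 9) = (((⅐)*25)*(1/20) - 14*(-1/66)) + 86*7 = ((25/7)*(1/20) + 7/33) + 602 = (5/28 + 7/33) + 602 = 361/924 + 602 = 556609/924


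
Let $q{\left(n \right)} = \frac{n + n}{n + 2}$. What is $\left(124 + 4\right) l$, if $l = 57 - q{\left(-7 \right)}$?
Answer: $\frac{34688}{5} \approx 6937.6$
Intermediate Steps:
$q{\left(n \right)} = \frac{2 n}{2 + n}$
$l = \frac{271}{5}$ ($l = 57 - 2 \left(-7\right) \frac{1}{2 - 7} = 57 - 2 \left(-7\right) \frac{1}{-5} = 57 - 2 \left(-7\right) \left(- \frac{1}{5}\right) = 57 - \frac{14}{5} = \frac{271}{5} \approx 54.2$)
$\left(124 + 4\right) l = \left(124 + 4\right) \frac{271}{5} = 128 \cdot \frac{271}{5} = \frac{34688}{5}$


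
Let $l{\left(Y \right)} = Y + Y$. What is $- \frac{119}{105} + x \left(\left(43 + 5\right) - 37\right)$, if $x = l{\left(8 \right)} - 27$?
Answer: $- \frac{1832}{15} \approx -122.13$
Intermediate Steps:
$l{\left(Y \right)} = 2 Y$
$x = -11$ ($x = 2 \cdot 8 - 27 = 16 - 27 = -11$)
$- \frac{119}{105} + x \left(\left(43 + 5\right) - 37\right) = - \frac{119}{105} - 11 \left(\left(43 + 5\right) - 37\right) = \left(-119\right) \frac{1}{105} - 11 \left(48 - 37\right) = - \frac{17}{15} - 121 = - \frac{1832}{15}$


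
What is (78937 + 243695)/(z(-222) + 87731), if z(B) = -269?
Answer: 17924/4859 ≈ 3.6888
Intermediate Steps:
(78937 + 243695)/(z(-222) + 87731) = (78937 + 243695)/(-269 + 87731) = 322632/87462 = 322632*(1/87462) = 17924/4859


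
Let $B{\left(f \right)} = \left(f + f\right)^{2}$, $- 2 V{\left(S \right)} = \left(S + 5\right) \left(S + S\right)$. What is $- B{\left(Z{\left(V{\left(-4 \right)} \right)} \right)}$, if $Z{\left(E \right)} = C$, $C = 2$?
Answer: $-16$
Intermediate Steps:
$V{\left(S \right)} = - S \left(5 + S\right)$ ($V{\left(S \right)} = - \frac{\left(S + 5\right) \left(S + S\right)}{2} = - \frac{\left(5 + S\right) 2 S}{2} = - \frac{2 S \left(5 + S\right)}{2} = - S \left(5 + S\right)$)
$Z{\left(E \right)} = 2$
$B{\left(f \right)} = 4 f^{2}$ ($B{\left(f \right)} = \left(2 f\right)^{2} = 4 f^{2}$)
$- B{\left(Z{\left(V{\left(-4 \right)} \right)} \right)} = - 4 \cdot 2^{2} = - 4 \cdot 4 = \left(-1\right) 16 = -16$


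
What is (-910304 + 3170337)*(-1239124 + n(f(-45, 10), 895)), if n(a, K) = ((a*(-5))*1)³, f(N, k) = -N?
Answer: -28543649521717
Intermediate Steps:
n(a, K) = -125*a³ (n(a, K) = (-5*a*1)³ = (-5*a)³ = -125*a³)
(-910304 + 3170337)*(-1239124 + n(f(-45, 10), 895)) = (-910304 + 3170337)*(-1239124 - 125*(-1*(-45))³) = 2260033*(-1239124 - 125*45³) = 2260033*(-1239124 - 125*91125) = 2260033*(-1239124 - 11390625) = 2260033*(-12629749) = -28543649521717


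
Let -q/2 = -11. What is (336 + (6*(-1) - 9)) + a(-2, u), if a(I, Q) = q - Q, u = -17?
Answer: 360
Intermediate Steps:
q = 22 (q = -2*(-11) = 22)
a(I, Q) = 22 - Q
(336 + (6*(-1) - 9)) + a(-2, u) = (336 + (6*(-1) - 9)) + (22 - 1*(-17)) = (336 + (-6 - 9)) + (22 + 17) = (336 - 15) + 39 = 321 + 39 = 360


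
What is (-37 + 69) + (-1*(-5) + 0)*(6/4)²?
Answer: 173/4 ≈ 43.250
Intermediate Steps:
(-37 + 69) + (-1*(-5) + 0)*(6/4)² = 32 + (5 + 0)*(6*(¼))² = 32 + 5*(3/2)² = 32 + 5*(9/4) = 32 + 45/4 = 173/4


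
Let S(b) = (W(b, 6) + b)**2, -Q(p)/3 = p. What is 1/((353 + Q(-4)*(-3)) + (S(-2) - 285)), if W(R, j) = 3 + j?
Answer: 1/81 ≈ 0.012346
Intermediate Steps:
Q(p) = -3*p
S(b) = (9 + b)**2 (S(b) = ((3 + 6) + b)**2 = (9 + b)**2)
1/((353 + Q(-4)*(-3)) + (S(-2) - 285)) = 1/((353 - 3*(-4)*(-3)) + ((9 - 2)**2 - 285)) = 1/((353 + 12*(-3)) + (7**2 - 285)) = 1/((353 - 36) + (49 - 285)) = 1/(317 - 236) = 1/81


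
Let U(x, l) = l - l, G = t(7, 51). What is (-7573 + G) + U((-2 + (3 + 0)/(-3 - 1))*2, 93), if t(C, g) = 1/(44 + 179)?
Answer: -1688778/223 ≈ -7573.0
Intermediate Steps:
t(C, g) = 1/223
G = 1/223 ≈ 0.0044843
U(x, l) = 0
(-7573 + G) + U((-2 + (3 + 0)/(-3 - 1))*2, 93) = (-7573 + 1/223) + 0 = -1688778/223 + 0 = -1688778/223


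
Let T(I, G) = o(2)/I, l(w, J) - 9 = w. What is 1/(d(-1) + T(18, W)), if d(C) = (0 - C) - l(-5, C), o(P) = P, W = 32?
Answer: -9/26 ≈ -0.34615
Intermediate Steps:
l(w, J) = 9 + w
d(C) = -4 - C (d(C) = (0 - C) - (9 - 5) = -C - 1*4 = -C - 4 = -4 - C)
T(I, G) = 2/I
1/(d(-1) + T(18, W)) = 1/((-4 - 1*(-1)) + 2/18) = 1/((-4 + 1) + 2*(1/18)) = 1/(-3 + ⅑) = 1/(-26/9) = -9/26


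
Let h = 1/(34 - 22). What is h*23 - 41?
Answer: -469/12 ≈ -39.083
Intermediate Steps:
h = 1/12 ≈ 0.083333
h*23 - 41 = (1/12)*23 - 41 = 23/12 - 41 = -469/12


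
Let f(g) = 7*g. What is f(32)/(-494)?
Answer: -112/247 ≈ -0.45344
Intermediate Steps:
f(32)/(-494) = (7*32)/(-494) = 224*(-1/494) = -112/247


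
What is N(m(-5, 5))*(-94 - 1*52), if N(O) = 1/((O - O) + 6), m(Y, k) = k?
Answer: -73/3 ≈ -24.333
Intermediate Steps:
N(O) = ⅙ (N(O) = 1/(0 + 6) = 1/6 = ⅙)
N(m(-5, 5))*(-94 - 1*52) = (-94 - 1*52)/6 = (-94 - 52)/6 = (⅙)*(-146) = -73/3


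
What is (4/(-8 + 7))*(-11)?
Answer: 44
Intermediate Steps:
(4/(-8 + 7))*(-11) = (4/(-1))*(-11) = (4*(-1))*(-11) = -4*(-11) = 44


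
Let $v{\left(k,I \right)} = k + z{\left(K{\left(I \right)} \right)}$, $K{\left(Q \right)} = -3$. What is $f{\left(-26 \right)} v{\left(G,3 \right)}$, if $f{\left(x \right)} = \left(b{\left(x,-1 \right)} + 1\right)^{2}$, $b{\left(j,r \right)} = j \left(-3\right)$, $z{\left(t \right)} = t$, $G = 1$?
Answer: $-12482$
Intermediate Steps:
$v{\left(k,I \right)} = -3 + k$ ($v{\left(k,I \right)} = k - 3 = -3 + k$)
$b{\left(j,r \right)} = - 3 j$
$f{\left(x \right)} = \left(1 - 3 x\right)^{2}$ ($f{\left(x \right)} = \left(- 3 x + 1\right)^{2} = \left(1 - 3 x\right)^{2}$)
$f{\left(-26 \right)} v{\left(G,3 \right)} = \left(-1 + 3 \left(-26\right)\right)^{2} \left(-3 + 1\right) = \left(-1 - 78\right)^{2} \left(-2\right) = \left(-79\right)^{2} \left(-2\right) = 6241 \left(-2\right) = -12482$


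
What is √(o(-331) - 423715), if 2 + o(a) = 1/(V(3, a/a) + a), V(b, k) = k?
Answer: I*√46142781630/330 ≈ 650.94*I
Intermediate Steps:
o(a) = -2 + 1/(1 + a) (o(a) = -2 + 1/(a/a + a) = -2 + 1/(1 + a))
√(o(-331) - 423715) = √((-1 - 2*(-331))/(1 - 331) - 423715) = √((-1 + 662)/(-330) - 423715) = √(-1/330*661 - 423715) = √(-661/330 - 423715) = √(-139826611/330) = I*√46142781630/330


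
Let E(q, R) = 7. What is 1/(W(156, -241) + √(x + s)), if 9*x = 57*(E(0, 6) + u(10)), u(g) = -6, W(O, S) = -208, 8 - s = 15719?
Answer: -312/88453 - I*√141342/176906 ≈ -0.0035273 - 0.0021252*I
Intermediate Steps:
s = -15711 (s = 8 - 1*15719 = 8 - 15719 = -15711)
x = 19/3 (x = (57*(7 - 6))/9 = (57*1)/9 = (⅑)*57 = 19/3 ≈ 6.3333)
1/(W(156, -241) + √(x + s)) = 1/(-208 + √(19/3 - 15711)) = 1/(-208 + √(-47114/3)) = 1/(-208 + I*√141342/3)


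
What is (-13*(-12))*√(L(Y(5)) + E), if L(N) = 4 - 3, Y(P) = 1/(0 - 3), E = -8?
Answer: 156*I*√7 ≈ 412.74*I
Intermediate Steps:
Y(P) = -⅓ (Y(P) = 1/(-3) = -⅓)
L(N) = 1
(-13*(-12))*√(L(Y(5)) + E) = (-13*(-12))*√(1 - 8) = 156*√(-7) = 156*(I*√7) = 156*I*√7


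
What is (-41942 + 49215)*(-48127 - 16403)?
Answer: -469326690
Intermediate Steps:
(-41942 + 49215)*(-48127 - 16403) = 7273*(-64530) = -469326690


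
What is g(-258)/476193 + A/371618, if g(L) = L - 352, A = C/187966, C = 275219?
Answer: -42478387521413/33262818667242684 ≈ -0.0012771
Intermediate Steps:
A = 275219/187966 ≈ 1.4642
g(L) = -352 + L
g(-258)/476193 + A/371618 = (-352 - 258)/476193 + (275219/187966)/371618 = -610*1/476193 + (275219/187966)*(1/371618) = -610/476193 + 275219/69851548988 = -42478387521413/33262818667242684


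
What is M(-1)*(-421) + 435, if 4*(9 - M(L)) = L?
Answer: -13837/4 ≈ -3459.3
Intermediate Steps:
M(L) = 9 - L/4
M(-1)*(-421) + 435 = (9 - 1/4*(-1))*(-421) + 435 = (9 + 1/4)*(-421) + 435 = (37/4)*(-421) + 435 = -15577/4 + 435 = -13837/4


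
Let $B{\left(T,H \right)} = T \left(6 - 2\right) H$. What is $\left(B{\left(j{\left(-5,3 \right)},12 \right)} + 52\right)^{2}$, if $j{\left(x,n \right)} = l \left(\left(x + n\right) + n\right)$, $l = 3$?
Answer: $38416$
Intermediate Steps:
$j{\left(x,n \right)} = 3 x + 6 n$ ($j{\left(x,n \right)} = 3 \left(\left(x + n\right) + n\right) = 3 \left(\left(n + x\right) + n\right) = 3 \left(x + 2 n\right) = 3 x + 6 n$)
$B{\left(T,H \right)} = 4 H T$ ($B{\left(T,H \right)} = T 4 H = 4 T H = 4 H T$)
$\left(B{\left(j{\left(-5,3 \right)},12 \right)} + 52\right)^{2} = \left(4 \cdot 12 \left(3 \left(-5\right) + 6 \cdot 3\right) + 52\right)^{2} = \left(4 \cdot 12 \left(-15 + 18\right) + 52\right)^{2} = \left(4 \cdot 12 \cdot 3 + 52\right)^{2} = \left(144 + 52\right)^{2} = 196^{2} = 38416$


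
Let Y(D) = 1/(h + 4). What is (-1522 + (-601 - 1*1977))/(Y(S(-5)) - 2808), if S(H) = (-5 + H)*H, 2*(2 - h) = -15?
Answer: 55350/37907 ≈ 1.4602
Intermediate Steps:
h = 19/2 (h = 2 - ½*(-15) = 2 + 15/2 = 19/2 ≈ 9.5000)
S(H) = H*(-5 + H)
Y(D) = 2/27 (Y(D) = 1/(19/2 + 4) = 1/(27/2) = 2/27)
(-1522 + (-601 - 1*1977))/(Y(S(-5)) - 2808) = (-1522 + (-601 - 1*1977))/(2/27 - 2808) = (-1522 + (-601 - 1977))/(-75814/27) = (-1522 - 2578)*(-27/75814) = -4100*(-27/75814) = 55350/37907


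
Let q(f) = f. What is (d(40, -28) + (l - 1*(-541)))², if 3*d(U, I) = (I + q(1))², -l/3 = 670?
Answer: 1503076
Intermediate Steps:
l = -2010 (l = -3*670 = -2010)
d(U, I) = (1 + I)²/3 (d(U, I) = (I + 1)²/3 = (1 + I)²/3)
(d(40, -28) + (l - 1*(-541)))² = ((1 - 28)²/3 + (-2010 - 1*(-541)))² = ((⅓)*(-27)² + (-2010 + 541))² = ((⅓)*729 - 1469)² = (243 - 1469)² = (-1226)² = 1503076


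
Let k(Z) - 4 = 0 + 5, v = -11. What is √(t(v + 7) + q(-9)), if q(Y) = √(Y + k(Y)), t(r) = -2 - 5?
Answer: I*√7 ≈ 2.6458*I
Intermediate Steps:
t(r) = -7
k(Z) = 9 (k(Z) = 4 + (0 + 5) = 4 + 5 = 9)
q(Y) = √(9 + Y) (q(Y) = √(Y + 9) = √(9 + Y))
√(t(v + 7) + q(-9)) = √(-7 + √(9 - 9)) = √(-7 + √0) = √(-7 + 0) = √(-7) = I*√7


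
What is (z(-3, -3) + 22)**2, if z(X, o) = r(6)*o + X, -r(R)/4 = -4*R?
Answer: 72361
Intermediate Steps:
r(R) = 16*R (r(R) = -(-16)*R = 16*R)
z(X, o) = X + 96*o (z(X, o) = (16*6)*o + X = 96*o + X = X + 96*o)
(z(-3, -3) + 22)**2 = ((-3 + 96*(-3)) + 22)**2 = ((-3 - 288) + 22)**2 = (-291 + 22)**2 = (-269)**2 = 72361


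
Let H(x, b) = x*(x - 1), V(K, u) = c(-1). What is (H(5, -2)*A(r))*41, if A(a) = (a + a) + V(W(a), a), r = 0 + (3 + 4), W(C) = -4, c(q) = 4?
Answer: 14760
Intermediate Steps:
V(K, u) = 4
H(x, b) = x*(-1 + x)
r = 7 (r = 0 + 7 = 7)
A(a) = 4 + 2*a (A(a) = (a + a) + 4 = 2*a + 4 = 4 + 2*a)
(H(5, -2)*A(r))*41 = ((5*(-1 + 5))*(4 + 2*7))*41 = ((5*4)*(4 + 14))*41 = (20*18)*41 = 360*41 = 14760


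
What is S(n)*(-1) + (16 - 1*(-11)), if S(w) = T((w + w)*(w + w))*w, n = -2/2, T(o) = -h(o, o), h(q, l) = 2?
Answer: 25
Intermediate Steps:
T(o) = -2 (T(o) = -1*2 = -2)
n = -1 (n = -2*½ = -1)
S(w) = -2*w
S(n)*(-1) + (16 - 1*(-11)) = -2*(-1)*(-1) + (16 - 1*(-11)) = 2*(-1) + (16 + 11) = -2 + 27 = 25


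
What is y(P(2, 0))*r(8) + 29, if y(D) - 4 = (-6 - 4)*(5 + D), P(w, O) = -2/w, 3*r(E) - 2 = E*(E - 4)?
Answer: -379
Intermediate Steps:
r(E) = 2/3 + E*(-4 + E)/3 (r(E) = 2/3 + (E*(E - 4))/3 = 2/3 + (E*(-4 + E))/3 = 2/3 + E*(-4 + E)/3)
y(D) = -46 - 10*D (y(D) = 4 + (-6 - 4)*(5 + D) = 4 - 10*(5 + D) = 4 + (-50 - 10*D) = -46 - 10*D)
y(P(2, 0))*r(8) + 29 = (-46 - (-20)/2)*(2/3 - 4/3*8 + (1/3)*8**2) + 29 = (-46 - (-20)/2)*(2/3 - 32/3 + (1/3)*64) + 29 = (-46 - 10*(-1))*(2/3 - 32/3 + 64/3) + 29 = (-46 + 10)*(34/3) + 29 = -36*34/3 + 29 = -408 + 29 = -379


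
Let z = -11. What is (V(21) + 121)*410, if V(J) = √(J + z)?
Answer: 49610 + 410*√10 ≈ 50907.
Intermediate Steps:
V(J) = √(-11 + J) (V(J) = √(J - 11) = √(-11 + J))
(V(21) + 121)*410 = (√(-11 + 21) + 121)*410 = (√10 + 121)*410 = (121 + √10)*410 = 49610 + 410*√10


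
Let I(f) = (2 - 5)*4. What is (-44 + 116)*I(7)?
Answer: -864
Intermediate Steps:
I(f) = -12 (I(f) = -3*4 = -12)
(-44 + 116)*I(7) = (-44 + 116)*(-12) = 72*(-12) = -864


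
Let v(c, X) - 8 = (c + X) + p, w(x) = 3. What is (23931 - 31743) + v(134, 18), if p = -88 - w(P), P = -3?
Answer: -7743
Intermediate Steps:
p = -91 (p = -88 - 1*3 = -88 - 3 = -91)
v(c, X) = -83 + X + c (v(c, X) = 8 + ((c + X) - 91) = 8 + ((X + c) - 91) = 8 + (-91 + X + c) = -83 + X + c)
(23931 - 31743) + v(134, 18) = (23931 - 31743) + (-83 + 18 + 134) = -7812 + 69 = -7743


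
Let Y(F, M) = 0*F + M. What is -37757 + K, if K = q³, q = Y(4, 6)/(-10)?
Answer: -4719652/125 ≈ -37757.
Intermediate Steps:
Y(F, M) = M (Y(F, M) = 0 + M = M)
q = -⅗ (q = 6/(-10) = 6*(-⅒) = -⅗ ≈ -0.60000)
K = -27/125 (K = (-⅗)³ = -27/125 ≈ -0.21600)
-37757 + K = -37757 - 27/125 = -4719652/125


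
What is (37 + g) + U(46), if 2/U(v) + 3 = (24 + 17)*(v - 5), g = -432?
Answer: -331404/839 ≈ -395.00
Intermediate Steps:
U(v) = 2/(-208 + 41*v) (U(v) = 2/(-3 + (24 + 17)*(v - 5)) = 2/(-3 + 41*(-5 + v)) = 2/(-3 + (-205 + 41*v)) = 2/(-208 + 41*v))
(37 + g) + U(46) = (37 - 432) + 2/(-208 + 41*46) = -395 + 2/(-208 + 1886) = -395 + 2/1678 = -395 + 2*(1/1678) = -395 + 1/839 = -331404/839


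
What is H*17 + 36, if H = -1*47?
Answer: -763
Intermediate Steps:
H = -47
H*17 + 36 = -47*17 + 36 = -799 + 36 = -763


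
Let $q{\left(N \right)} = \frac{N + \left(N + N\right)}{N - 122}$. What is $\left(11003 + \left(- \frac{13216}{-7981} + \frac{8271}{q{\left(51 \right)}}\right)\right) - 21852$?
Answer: $- \frac{1992487370}{135677} \approx -14686.0$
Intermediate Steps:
$q{\left(N \right)} = \frac{3 N}{-122 + N}$ ($q{\left(N \right)} = \frac{N + 2 N}{-122 + N} = \frac{3 N}{-122 + N}$)
$\left(11003 + \left(- \frac{13216}{-7981} + \frac{8271}{q{\left(51 \right)}}\right)\right) - 21852 = \left(11003 + \left(- \frac{13216}{-7981} + \frac{8271}{3 \cdot 51 \frac{1}{-122 + 51}}\right)\right) - 21852 = \left(11003 + \left(\left(-13216\right) \left(- \frac{1}{7981}\right) + \frac{8271}{3 \cdot 51 \frac{1}{-71}}\right)\right) - 21852 = \left(11003 + \left(\frac{13216}{7981} + \frac{8271}{3 \cdot 51 \left(- \frac{1}{71}\right)}\right)\right) - 21852 = \left(11003 + \left(\frac{13216}{7981} + \frac{8271}{- \frac{153}{71}}\right)\right) - 21852 = \left(11003 + \left(\frac{13216}{7981} + 8271 \left(- \frac{71}{153}\right)\right)\right) - 21852 = \left(11003 + \left(\frac{13216}{7981} - \frac{65249}{17}\right)\right) - 21852 = \left(11003 - \frac{520527597}{135677}\right) - 21852 = \frac{972326434}{135677} - 21852 = - \frac{1992487370}{135677}$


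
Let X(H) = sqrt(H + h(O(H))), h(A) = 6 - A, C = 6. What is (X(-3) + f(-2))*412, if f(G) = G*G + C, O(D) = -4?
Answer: 4120 + 412*sqrt(7) ≈ 5210.0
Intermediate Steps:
X(H) = sqrt(10 + H) (X(H) = sqrt(H + (6 - 1*(-4))) = sqrt(H + (6 + 4)) = sqrt(H + 10) = sqrt(10 + H))
f(G) = 6 + G**2 (f(G) = G*G + 6 = G**2 + 6 = 6 + G**2)
(X(-3) + f(-2))*412 = (sqrt(10 - 3) + (6 + (-2)**2))*412 = (sqrt(7) + (6 + 4))*412 = (sqrt(7) + 10)*412 = (10 + sqrt(7))*412 = 4120 + 412*sqrt(7)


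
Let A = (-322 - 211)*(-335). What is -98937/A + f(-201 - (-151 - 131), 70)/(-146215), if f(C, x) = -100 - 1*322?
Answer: -2878144649/5221483865 ≈ -0.55121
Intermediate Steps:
f(C, x) = -422 (f(C, x) = -100 - 322 = -422)
A = 178555 (A = -533*(-335) = 178555)
-98937/A + f(-201 - (-151 - 131), 70)/(-146215) = -98937/178555 - 422/(-146215) = -98937*1/178555 - 422*(-1/146215) = -98937/178555 + 422/146215 = -2878144649/5221483865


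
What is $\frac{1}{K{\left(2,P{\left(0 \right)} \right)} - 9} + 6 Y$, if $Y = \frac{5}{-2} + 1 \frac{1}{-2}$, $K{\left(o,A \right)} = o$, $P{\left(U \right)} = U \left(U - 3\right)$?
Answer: $- \frac{127}{7} \approx -18.143$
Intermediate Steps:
$P{\left(U \right)} = U \left(-3 + U\right)$
$Y = -3$ ($Y = 5 \left(- \frac{1}{2}\right) + 1 \left(- \frac{1}{2}\right) = - \frac{5}{2} - \frac{1}{2} = -3$)
$\frac{1}{K{\left(2,P{\left(0 \right)} \right)} - 9} + 6 Y = \frac{1}{2 - 9} + 6 \left(-3\right) = \frac{1}{-7} - 18 = - \frac{1}{7} - 18 = - \frac{127}{7}$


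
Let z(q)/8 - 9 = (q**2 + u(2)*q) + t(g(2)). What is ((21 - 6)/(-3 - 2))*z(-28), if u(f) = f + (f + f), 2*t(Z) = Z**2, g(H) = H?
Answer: -15048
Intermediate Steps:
t(Z) = Z**2/2
u(f) = 3*f (u(f) = f + 2*f = 3*f)
z(q) = 88 + 8*q**2 + 48*q (z(q) = 72 + 8*((q**2 + (3*2)*q) + (1/2)*2**2) = 72 + 8*((q**2 + 6*q) + (1/2)*4) = 72 + 8*((q**2 + 6*q) + 2) = 72 + 8*(2 + q**2 + 6*q) = 72 + (16 + 8*q**2 + 48*q) = 88 + 8*q**2 + 48*q)
((21 - 6)/(-3 - 2))*z(-28) = ((21 - 6)/(-3 - 2))*(88 + 8*(-28)**2 + 48*(-28)) = (15/(-5))*(88 + 8*784 - 1344) = (15*(-1/5))*(88 + 6272 - 1344) = -3*5016 = -15048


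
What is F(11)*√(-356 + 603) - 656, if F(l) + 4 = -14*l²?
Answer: -656 - 1698*√247 ≈ -27342.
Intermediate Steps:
F(l) = -4 - 14*l²
F(11)*√(-356 + 603) - 656 = (-4 - 14*11²)*√(-356 + 603) - 656 = (-4 - 14*121)*√247 - 656 = (-4 - 1694)*√247 - 656 = -1698*√247 - 656 = -656 - 1698*√247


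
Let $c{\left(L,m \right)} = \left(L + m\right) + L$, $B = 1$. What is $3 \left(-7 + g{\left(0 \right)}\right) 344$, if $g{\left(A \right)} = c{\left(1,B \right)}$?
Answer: $-4128$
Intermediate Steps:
$c{\left(L,m \right)} = m + 2 L$
$g{\left(A \right)} = 3$ ($g{\left(A \right)} = 1 + 2 \cdot 1 = 1 + 2 = 3$)
$3 \left(-7 + g{\left(0 \right)}\right) 344 = 3 \left(-7 + 3\right) 344 = 3 \left(-4\right) 344 = \left(-12\right) 344 = -4128$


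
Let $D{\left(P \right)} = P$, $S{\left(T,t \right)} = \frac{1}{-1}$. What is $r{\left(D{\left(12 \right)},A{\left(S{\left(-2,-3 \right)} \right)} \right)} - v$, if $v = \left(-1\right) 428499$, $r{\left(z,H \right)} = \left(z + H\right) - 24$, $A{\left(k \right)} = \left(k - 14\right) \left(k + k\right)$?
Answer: $428517$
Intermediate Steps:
$S{\left(T,t \right)} = -1$
$A{\left(k \right)} = 2 k \left(-14 + k\right)$ ($A{\left(k \right)} = \left(-14 + k\right) 2 k = 2 k \left(-14 + k\right)$)
$r{\left(z,H \right)} = -24 + H + z$ ($r{\left(z,H \right)} = \left(H + z\right) - 24 = -24 + H + z$)
$v = -428499$
$r{\left(D{\left(12 \right)},A{\left(S{\left(-2,-3 \right)} \right)} \right)} - v = \left(-24 + 2 \left(-1\right) \left(-14 - 1\right) + 12\right) - -428499 = \left(-24 + 2 \left(-1\right) \left(-15\right) + 12\right) + 428499 = \left(-24 + 30 + 12\right) + 428499 = 18 + 428499 = 428517$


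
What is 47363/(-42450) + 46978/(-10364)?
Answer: -310635779/54993975 ≈ -5.6485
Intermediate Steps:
47363/(-42450) + 46978/(-10364) = 47363*(-1/42450) + 46978*(-1/10364) = -47363/42450 - 23489/5182 = -310635779/54993975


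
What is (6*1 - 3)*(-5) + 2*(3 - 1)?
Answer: -11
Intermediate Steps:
(6*1 - 3)*(-5) + 2*(3 - 1) = (6 - 3)*(-5) + 2*2 = 3*(-5) + 4 = -15 + 4 = -11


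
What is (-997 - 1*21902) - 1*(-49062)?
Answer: 26163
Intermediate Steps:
(-997 - 1*21902) - 1*(-49062) = (-997 - 21902) + 49062 = -22899 + 49062 = 26163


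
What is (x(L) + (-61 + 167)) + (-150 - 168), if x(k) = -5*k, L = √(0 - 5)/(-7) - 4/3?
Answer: -616/3 + 5*I*√5/7 ≈ -205.33 + 1.5972*I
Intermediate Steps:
L = -4/3 - I*√5/7 (L = √(-5)*(-⅐) - 4*⅓ = (I*√5)*(-⅐) - 4/3 = -I*√5/7 - 4/3 = -4/3 - I*√5/7 ≈ -1.3333 - 0.31944*I)
(x(L) + (-61 + 167)) + (-150 - 168) = (-5*(-4/3 - I*√5/7) + (-61 + 167)) + (-150 - 168) = ((20/3 + 5*I*√5/7) + 106) - 318 = (338/3 + 5*I*√5/7) - 318 = -616/3 + 5*I*√5/7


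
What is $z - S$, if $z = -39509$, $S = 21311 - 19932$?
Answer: $-40888$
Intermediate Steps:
$S = 1379$ ($S = 21311 - 19932 = 1379$)
$z - S = -39509 - 1379 = -40888$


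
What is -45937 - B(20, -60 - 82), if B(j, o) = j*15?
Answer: -46237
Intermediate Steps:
B(j, o) = 15*j
-45937 - B(20, -60 - 82) = -45937 - 15*20 = -45937 - 1*300 = -45937 - 300 = -46237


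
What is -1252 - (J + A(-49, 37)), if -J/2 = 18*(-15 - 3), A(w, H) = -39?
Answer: -1861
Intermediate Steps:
J = 648 (J = -36*(-15 - 3) = -36*(-18) = -2*(-324) = 648)
-1252 - (J + A(-49, 37)) = -1252 - (648 - 39) = -1252 - 1*609 = -1252 - 609 = -1861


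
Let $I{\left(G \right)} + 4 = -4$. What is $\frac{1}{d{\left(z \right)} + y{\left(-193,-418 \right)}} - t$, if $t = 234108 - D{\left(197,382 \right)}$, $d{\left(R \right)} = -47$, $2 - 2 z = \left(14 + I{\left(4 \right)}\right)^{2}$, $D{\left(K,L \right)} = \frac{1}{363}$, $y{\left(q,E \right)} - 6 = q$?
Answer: $- \frac{6628533955}{28314} \approx -2.3411 \cdot 10^{5}$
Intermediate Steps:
$I{\left(G \right)} = -8$ ($I{\left(G \right)} = -4 - 4 = -8$)
$y{\left(q,E \right)} = 6 + q$
$D{\left(K,L \right)} = \frac{1}{363}$
$z = -17$ ($z = 1 - \frac{\left(14 - 8\right)^{2}}{2} = 1 - \frac{6^{2}}{2} = 1 - 18 = -17$)
$t = \frac{84981203}{363}$ ($t = 234108 - \frac{1}{363} = \frac{84981203}{363} \approx 2.3411 \cdot 10^{5}$)
$\frac{1}{d{\left(z \right)} + y{\left(-193,-418 \right)}} - t = \frac{1}{-47 + \left(6 - 193\right)} - \frac{84981203}{363} = \frac{1}{-47 - 187} - \frac{84981203}{363} = \frac{1}{-234} - \frac{84981203}{363} = - \frac{1}{234} - \frac{84981203}{363} = - \frac{6628533955}{28314}$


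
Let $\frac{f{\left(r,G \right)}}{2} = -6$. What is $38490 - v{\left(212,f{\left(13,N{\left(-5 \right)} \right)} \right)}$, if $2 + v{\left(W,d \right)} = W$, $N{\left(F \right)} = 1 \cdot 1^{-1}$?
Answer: $38280$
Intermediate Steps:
$N{\left(F \right)} = 1$ ($N{\left(F \right)} = 1 \cdot 1 = 1$)
$f{\left(r,G \right)} = -12$ ($f{\left(r,G \right)} = 2 \left(-6\right) = -12$)
$v{\left(W,d \right)} = -2 + W$
$38490 - v{\left(212,f{\left(13,N{\left(-5 \right)} \right)} \right)} = 38490 - \left(-2 + 212\right) = 38490 - 210 = 38280$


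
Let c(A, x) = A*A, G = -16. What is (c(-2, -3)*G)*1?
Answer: -64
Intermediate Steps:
c(A, x) = A**2
(c(-2, -3)*G)*1 = ((-2)**2*(-16))*1 = (4*(-16))*1 = -64*1 = -64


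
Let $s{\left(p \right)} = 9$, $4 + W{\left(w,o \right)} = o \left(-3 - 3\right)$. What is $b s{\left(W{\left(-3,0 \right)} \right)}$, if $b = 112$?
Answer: $1008$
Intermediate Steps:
$W{\left(w,o \right)} = -4 - 6 o$ ($W{\left(w,o \right)} = -4 + o \left(-3 - 3\right) = -4 + o \left(-6\right) = -4 - 6 o$)
$b s{\left(W{\left(-3,0 \right)} \right)} = 112 \cdot 9 = 1008$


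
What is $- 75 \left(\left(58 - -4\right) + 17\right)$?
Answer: $-5925$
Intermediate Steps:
$- 75 \left(\left(58 - -4\right) + 17\right) = - 75 \left(\left(58 + 4\right) + 17\right) = - 75 \left(62 + 17\right) = \left(-75\right) 79 = -5925$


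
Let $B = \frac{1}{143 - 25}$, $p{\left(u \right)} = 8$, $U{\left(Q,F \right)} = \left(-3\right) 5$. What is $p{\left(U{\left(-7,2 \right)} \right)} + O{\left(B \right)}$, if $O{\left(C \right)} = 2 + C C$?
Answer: $\frac{139241}{13924} \approx 10.0$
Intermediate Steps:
$U{\left(Q,F \right)} = -15$
$B = \frac{1}{118} \approx 0.0084746$
$O{\left(C \right)} = 2 + C^{2}$
$p{\left(U{\left(-7,2 \right)} \right)} + O{\left(B \right)} = 8 + \left(2 + \left(\frac{1}{118}\right)^{2}\right) = 8 + \left(2 + \frac{1}{13924}\right) = 8 + \frac{27849}{13924} = \frac{139241}{13924}$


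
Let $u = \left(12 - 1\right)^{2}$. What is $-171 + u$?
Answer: $-50$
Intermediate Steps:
$u = 121$ ($u = 11^{2} = 121$)
$-171 + u = -171 + 121 = -50$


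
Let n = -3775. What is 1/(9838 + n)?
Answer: 1/6063 ≈ 0.00016493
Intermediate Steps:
1/(9838 + n) = 1/(9838 - 3775) = 1/6063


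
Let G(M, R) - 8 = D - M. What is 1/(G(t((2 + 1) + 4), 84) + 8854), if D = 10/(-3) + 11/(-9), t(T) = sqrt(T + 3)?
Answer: 717453/6354799279 + 81*sqrt(10)/6354799279 ≈ 0.00011294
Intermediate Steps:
t(T) = sqrt(3 + T)
D = -41/9 (D = 10*(-1/3) + 11*(-1/9) = -10/3 - 11/9 = -41/9 ≈ -4.5556)
G(M, R) = 31/9 - M (G(M, R) = 8 + (-41/9 - M) = 31/9 - M)
1/(G(t((2 + 1) + 4), 84) + 8854) = 1/((31/9 - sqrt(3 + ((2 + 1) + 4))) + 8854) = 1/((31/9 - sqrt(3 + (3 + 4))) + 8854) = 1/((31/9 - sqrt(3 + 7)) + 8854) = 1/((31/9 - sqrt(10)) + 8854) = 1/(79717/9 - sqrt(10))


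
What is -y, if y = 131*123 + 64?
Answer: -16177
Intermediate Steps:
y = 16177 (y = 16113 + 64 = 16177)
-y = -1*16177 = -16177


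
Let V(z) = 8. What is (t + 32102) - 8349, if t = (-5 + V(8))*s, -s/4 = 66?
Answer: 22961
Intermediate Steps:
s = -264 (s = -4*66 = -264)
t = -792 (t = (-5 + 8)*(-264) = 3*(-264) = -792)
(t + 32102) - 8349 = (-792 + 32102) - 8349 = 31310 - 8349 = 22961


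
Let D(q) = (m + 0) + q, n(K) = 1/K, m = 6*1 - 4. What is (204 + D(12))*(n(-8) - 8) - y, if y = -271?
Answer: -6001/4 ≈ -1500.3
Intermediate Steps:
m = 2 (m = 6 - 4 = 2)
D(q) = 2 + q (D(q) = (2 + 0) + q = 2 + q)
(204 + D(12))*(n(-8) - 8) - y = (204 + (2 + 12))*(1/(-8) - 8) - 1*(-271) = (204 + 14)*(-1/8 - 8) + 271 = 218*(-65/8) + 271 = -7085/4 + 271 = -6001/4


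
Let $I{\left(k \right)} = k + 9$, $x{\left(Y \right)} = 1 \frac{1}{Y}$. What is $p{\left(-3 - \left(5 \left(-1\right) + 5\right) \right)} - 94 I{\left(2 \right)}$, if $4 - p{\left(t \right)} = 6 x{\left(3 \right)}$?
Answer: $-1032$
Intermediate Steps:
$x{\left(Y \right)} = \frac{1}{Y}$
$I{\left(k \right)} = 9 + k$
$p{\left(t \right)} = 2$ ($p{\left(t \right)} = 4 - \frac{6}{3} = 4 - 6 \cdot \frac{1}{3} = 4 - 2 = 2$)
$p{\left(-3 - \left(5 \left(-1\right) + 5\right) \right)} - 94 I{\left(2 \right)} = 2 - 94 \left(9 + 2\right) = 2 - 1034 = -1032$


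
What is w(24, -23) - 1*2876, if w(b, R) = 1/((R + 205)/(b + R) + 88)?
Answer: -776519/270 ≈ -2876.0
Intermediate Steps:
w(b, R) = 1/(88 + (205 + R)/(R + b)) (w(b, R) = 1/((205 + R)/(R + b) + 88) = 1/(88 + (205 + R)/(R + b)))
w(24, -23) - 1*2876 = (-23 + 24)/(205 + 88*24 + 89*(-23)) - 1*2876 = 1/(205 + 2112 - 2047) - 2876 = 1/270 - 2876 = -776519/270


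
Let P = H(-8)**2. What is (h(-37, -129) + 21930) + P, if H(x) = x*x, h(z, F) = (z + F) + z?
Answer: 25823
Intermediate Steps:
h(z, F) = F + 2*z (h(z, F) = (F + z) + z = F + 2*z)
H(x) = x**2
P = 4096 (P = ((-8)**2)**2 = 64**2 = 4096)
(h(-37, -129) + 21930) + P = ((-129 + 2*(-37)) + 21930) + 4096 = ((-129 - 74) + 21930) + 4096 = (-203 + 21930) + 4096 = 21727 + 4096 = 25823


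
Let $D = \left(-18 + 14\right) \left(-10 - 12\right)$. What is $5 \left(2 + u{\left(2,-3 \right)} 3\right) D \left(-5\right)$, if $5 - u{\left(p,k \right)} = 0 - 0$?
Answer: $-37400$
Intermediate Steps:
$u{\left(p,k \right)} = 5$ ($u{\left(p,k \right)} = 5 - \left(0 - 0\right) = 5 - \left(0 + 0\right) = 5 - 0 = 5 + 0 = 5$)
$D = 88$ ($D = \left(-4\right) \left(-22\right) = 88$)
$5 \left(2 + u{\left(2,-3 \right)} 3\right) D \left(-5\right) = 5 \left(2 + 5 \cdot 3\right) 88 \left(-5\right) = 5 \left(2 + 15\right) 88 \left(-5\right) = 5 \cdot 17 \cdot 88 \left(-5\right) = 85 \cdot 88 \left(-5\right) = 7480 \left(-5\right) = -37400$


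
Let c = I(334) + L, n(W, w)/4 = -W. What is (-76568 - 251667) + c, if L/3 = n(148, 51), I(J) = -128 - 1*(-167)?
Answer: -329972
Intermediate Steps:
I(J) = 39 (I(J) = -128 + 167 = 39)
n(W, w) = -4*W (n(W, w) = 4*(-W) = -4*W)
L = -1776 (L = 3*(-4*148) = 3*(-592) = -1776)
c = -1737 (c = 39 - 1776 = -1737)
(-76568 - 251667) + c = (-76568 - 251667) - 1737 = -328235 - 1737 = -329972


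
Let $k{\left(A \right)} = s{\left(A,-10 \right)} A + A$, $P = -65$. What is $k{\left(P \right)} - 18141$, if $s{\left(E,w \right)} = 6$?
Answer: $-18596$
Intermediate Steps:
$k{\left(A \right)} = 7 A$ ($k{\left(A \right)} = 6 A + A = 7 A$)
$k{\left(P \right)} - 18141 = 7 \left(-65\right) - 18141 = -455 - 18141 = -18596$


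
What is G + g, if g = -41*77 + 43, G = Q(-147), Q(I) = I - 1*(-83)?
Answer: -3178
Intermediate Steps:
Q(I) = 83 + I (Q(I) = I + 83 = 83 + I)
G = -64 (G = 83 - 147 = -64)
g = -3114 (g = -3157 + 43 = -3114)
G + g = -64 - 3114 = -3178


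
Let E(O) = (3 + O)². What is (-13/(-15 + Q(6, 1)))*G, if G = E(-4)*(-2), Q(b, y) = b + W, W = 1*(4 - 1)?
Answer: -13/3 ≈ -4.3333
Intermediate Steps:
W = 3 (W = 1*3 = 3)
Q(b, y) = 3 + b (Q(b, y) = b + 3 = 3 + b)
G = -2 (G = (3 - 4)²*(-2) = (-1)²*(-2) = 1*(-2) = -2)
(-13/(-15 + Q(6, 1)))*G = -13/(-15 + (3 + 6))*(-2) = -13/(-15 + 9)*(-2) = -13/(-6)*(-2) = -13*(-⅙)*(-2) = (13/6)*(-2) = -13/3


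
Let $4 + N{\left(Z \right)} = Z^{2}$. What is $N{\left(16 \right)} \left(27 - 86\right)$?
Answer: $-14868$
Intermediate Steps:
$N{\left(Z \right)} = -4 + Z^{2}$
$N{\left(16 \right)} \left(27 - 86\right) = \left(-4 + 16^{2}\right) \left(27 - 86\right) = \left(-4 + 256\right) \left(-59\right) = 252 \left(-59\right) = -14868$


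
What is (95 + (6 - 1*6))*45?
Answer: 4275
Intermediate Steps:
(95 + (6 - 1*6))*45 = (95 + (6 - 6))*45 = (95 + 0)*45 = 95*45 = 4275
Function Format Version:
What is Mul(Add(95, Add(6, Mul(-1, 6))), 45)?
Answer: 4275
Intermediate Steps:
Mul(Add(95, Add(6, Mul(-1, 6))), 45) = Mul(Add(95, Add(6, -6)), 45) = Mul(Add(95, 0), 45) = Mul(95, 45) = 4275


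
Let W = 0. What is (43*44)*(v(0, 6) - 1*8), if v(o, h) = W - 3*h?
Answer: -49192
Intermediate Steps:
v(o, h) = -3*h (v(o, h) = 0 - 3*h = -3*h)
(43*44)*(v(0, 6) - 1*8) = (43*44)*(-3*6 - 1*8) = 1892*(-18 - 8) = 1892*(-26) = -49192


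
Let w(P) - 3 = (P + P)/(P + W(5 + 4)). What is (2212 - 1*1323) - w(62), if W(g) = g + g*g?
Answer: 33637/38 ≈ 885.18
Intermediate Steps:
W(g) = g + g²
w(P) = 3 + 2*P/(90 + P) (w(P) = 3 + (P + P)/(P + (5 + 4)*(1 + (5 + 4))) = 3 + (2*P)/(P + 9*(1 + 9)) = 3 + (2*P)/(P + 9*10) = 3 + (2*P)/(P + 90) = 3 + (2*P)/(90 + P) = 3 + 2*P/(90 + P))
(2212 - 1*1323) - w(62) = (2212 - 1*1323) - 5*(54 + 62)/(90 + 62) = (2212 - 1323) - 5*116/152 = 889 - 5*116/152 = 889 - 1*145/38 = 889 - 145/38 = 33637/38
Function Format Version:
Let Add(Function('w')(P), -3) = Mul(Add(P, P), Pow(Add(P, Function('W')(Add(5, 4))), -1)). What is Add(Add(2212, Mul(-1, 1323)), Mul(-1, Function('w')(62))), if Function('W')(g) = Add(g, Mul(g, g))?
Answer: Rational(33637, 38) ≈ 885.18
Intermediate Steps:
Function('W')(g) = Add(g, Pow(g, 2))
Function('w')(P) = Add(3, Mul(2, P, Pow(Add(90, P), -1))) (Function('w')(P) = Add(3, Mul(Add(P, P), Pow(Add(P, Mul(Add(5, 4), Add(1, Add(5, 4)))), -1))) = Add(3, Mul(Mul(2, P), Pow(Add(P, Mul(9, Add(1, 9))), -1))) = Add(3, Mul(Mul(2, P), Pow(Add(P, Mul(9, 10)), -1))) = Add(3, Mul(Mul(2, P), Pow(Add(P, 90), -1))) = Add(3, Mul(Mul(2, P), Pow(Add(90, P), -1))) = Add(3, Mul(2, P, Pow(Add(90, P), -1))))
Add(Add(2212, Mul(-1, 1323)), Mul(-1, Function('w')(62))) = Add(Add(2212, Mul(-1, 1323)), Mul(-1, Mul(5, Pow(Add(90, 62), -1), Add(54, 62)))) = Add(Add(2212, -1323), Mul(-1, Mul(5, Pow(152, -1), 116))) = Add(889, Mul(-1, Mul(5, Rational(1, 152), 116))) = Add(889, Mul(-1, Rational(145, 38))) = Add(889, Rational(-145, 38)) = Rational(33637, 38)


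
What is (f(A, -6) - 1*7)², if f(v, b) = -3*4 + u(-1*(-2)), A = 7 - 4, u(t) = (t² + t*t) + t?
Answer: 81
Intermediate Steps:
u(t) = t + 2*t² (u(t) = (t² + t²) + t = 2*t² + t = t + 2*t²)
A = 3
f(v, b) = -2 (f(v, b) = -3*4 + (-1*(-2))*(1 + 2*(-1*(-2))) = -12 + 2*(1 + 2*2) = -12 + 2*(1 + 4) = -12 + 2*5 = -12 + 10 = -2)
(f(A, -6) - 1*7)² = (-2 - 1*7)² = (-2 - 7)² = (-9)² = 81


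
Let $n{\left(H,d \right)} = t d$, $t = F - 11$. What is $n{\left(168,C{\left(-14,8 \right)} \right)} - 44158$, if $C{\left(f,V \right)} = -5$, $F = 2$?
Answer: $-44113$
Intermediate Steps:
$t = -9$ ($t = 2 - 11 = -9$)
$n{\left(H,d \right)} = - 9 d$
$n{\left(168,C{\left(-14,8 \right)} \right)} - 44158 = \left(-9\right) \left(-5\right) - 44158 = 45 - 44158 = -44113$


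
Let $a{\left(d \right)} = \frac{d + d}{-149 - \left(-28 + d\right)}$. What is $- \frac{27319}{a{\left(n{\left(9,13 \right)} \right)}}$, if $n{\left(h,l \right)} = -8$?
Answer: $- \frac{3087047}{16} \approx -1.9294 \cdot 10^{5}$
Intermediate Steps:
$a{\left(d \right)} = \frac{2 d}{-121 - d}$
$- \frac{27319}{a{\left(n{\left(9,13 \right)} \right)}} = - \frac{27319}{\left(-2\right) \left(-8\right) \frac{1}{121 - 8}} = - \frac{27319}{\left(-2\right) \left(-8\right) \frac{1}{113}} = - \frac{27319}{\frac{16}{113}} = \left(-27319\right) \frac{113}{16} = - \frac{3087047}{16}$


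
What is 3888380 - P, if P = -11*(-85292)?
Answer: 2950168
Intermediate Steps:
P = 938212
3888380 - P = 3888380 - 1*938212 = 3888380 - 938212 = 2950168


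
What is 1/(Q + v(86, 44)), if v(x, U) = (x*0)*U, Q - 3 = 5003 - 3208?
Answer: 1/1798 ≈ 0.00055617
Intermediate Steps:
Q = 1798 (Q = 3 + (5003 - 3208) = 3 + 1795 = 1798)
v(x, U) = 0 (v(x, U) = 0*U = 0)
1/(Q + v(86, 44)) = 1/(1798 + 0) = 1/1798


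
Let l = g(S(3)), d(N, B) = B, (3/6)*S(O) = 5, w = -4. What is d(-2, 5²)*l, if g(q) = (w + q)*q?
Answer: 1500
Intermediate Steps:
S(O) = 10 (S(O) = 2*5 = 10)
g(q) = q*(-4 + q) (g(q) = (-4 + q)*q = q*(-4 + q))
l = 60 (l = 10*(-4 + 10) = 10*6 = 60)
d(-2, 5²)*l = 5²*60 = 25*60 = 1500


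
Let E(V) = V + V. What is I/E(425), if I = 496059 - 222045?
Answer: 137007/425 ≈ 322.37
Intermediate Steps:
I = 274014
E(V) = 2*V
I/E(425) = 274014/((2*425)) = 274014/850 = 274014*(1/850) = 137007/425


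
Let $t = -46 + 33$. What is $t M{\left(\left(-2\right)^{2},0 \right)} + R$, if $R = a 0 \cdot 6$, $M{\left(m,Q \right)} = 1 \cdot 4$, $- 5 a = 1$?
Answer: $-52$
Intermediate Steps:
$a = - \frac{1}{5}$ ($a = \left(- \frac{1}{5}\right) 1 = - \frac{1}{5} \approx -0.2$)
$M{\left(m,Q \right)} = 4$
$t = -13$
$R = 0$ ($R = \left(- \frac{1}{5}\right) 0 \cdot 6 = 0 \cdot 6 = 0$)
$t M{\left(\left(-2\right)^{2},0 \right)} + R = \left(-13\right) 4 + 0 = -52 + 0 = -52$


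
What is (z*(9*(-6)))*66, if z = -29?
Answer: 103356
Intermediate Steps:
(z*(9*(-6)))*66 = -261*(-6)*66 = -29*(-54)*66 = 1566*66 = 103356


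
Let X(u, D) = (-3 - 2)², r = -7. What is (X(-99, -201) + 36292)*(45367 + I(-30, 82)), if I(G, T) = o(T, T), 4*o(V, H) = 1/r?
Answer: 46132577175/28 ≈ 1.6476e+9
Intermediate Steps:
o(V, H) = -1/28 (o(V, H) = (¼)/(-7) = (¼)*(-⅐) = -1/28)
I(G, T) = -1/28
X(u, D) = 25 (X(u, D) = (-5)² = 25)
(X(-99, -201) + 36292)*(45367 + I(-30, 82)) = (25 + 36292)*(45367 - 1/28) = 36317*(1270275/28) = 46132577175/28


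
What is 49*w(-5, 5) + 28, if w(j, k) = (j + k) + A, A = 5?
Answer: 273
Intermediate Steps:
w(j, k) = 5 + j + k (w(j, k) = (j + k) + 5 = 5 + j + k)
49*w(-5, 5) + 28 = 49*(5 - 5 + 5) + 28 = 49*5 + 28 = 245 + 28 = 273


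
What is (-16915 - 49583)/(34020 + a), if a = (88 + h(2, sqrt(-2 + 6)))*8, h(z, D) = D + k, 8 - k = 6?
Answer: -33249/17378 ≈ -1.9133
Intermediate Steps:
k = 2 (k = 8 - 1*6 = 8 - 6 = 2)
h(z, D) = 2 + D (h(z, D) = D + 2 = 2 + D)
a = 736 (a = (88 + (2 + sqrt(-2 + 6)))*8 = (88 + (2 + sqrt(4)))*8 = (88 + (2 + 2))*8 = (88 + 4)*8 = 92*8 = 736)
(-16915 - 49583)/(34020 + a) = (-16915 - 49583)/(34020 + 736) = -66498/34756 = -66498*1/34756 = -33249/17378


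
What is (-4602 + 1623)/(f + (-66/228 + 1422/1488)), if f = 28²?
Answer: -4679016/1232449 ≈ -3.7965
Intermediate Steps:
f = 784
(-4602 + 1623)/(f + (-66/228 + 1422/1488)) = (-4602 + 1623)/(784 + (-66/228 + 1422/1488)) = -2979/(784 + (-66*1/228 + 1422*(1/1488))) = -2979/(784 + (-11/38 + 237/248)) = -2979/(784 + 3139/4712) = -2979/3697347/4712 = -2979*4712/3697347 = -4679016/1232449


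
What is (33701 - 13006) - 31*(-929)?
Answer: 49494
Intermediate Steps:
(33701 - 13006) - 31*(-929) = 20695 + 28799 = 49494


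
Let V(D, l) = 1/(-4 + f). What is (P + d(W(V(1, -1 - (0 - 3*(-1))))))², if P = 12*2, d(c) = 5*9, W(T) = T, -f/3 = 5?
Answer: 4761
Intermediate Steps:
f = -15 (f = -3*5 = -15)
V(D, l) = -1/19 (V(D, l) = 1/(-4 - 15) = 1/(-19) = -1/19)
d(c) = 45
P = 24
(P + d(W(V(1, -1 - (0 - 3*(-1))))))² = (24 + 45)² = 69² = 4761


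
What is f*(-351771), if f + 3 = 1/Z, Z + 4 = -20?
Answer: 8559761/8 ≈ 1.0700e+6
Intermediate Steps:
Z = -24 (Z = -4 - 20 = -24)
f = -73/24 (f = -3 + 1/(-24) = -3 - 1/24 = -73/24 ≈ -3.0417)
f*(-351771) = -73/24*(-351771) = 8559761/8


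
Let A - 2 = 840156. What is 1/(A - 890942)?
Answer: -1/50784 ≈ -1.9691e-5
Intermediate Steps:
A = 840158 (A = 2 + 840156 = 840158)
1/(A - 890942) = 1/(840158 - 890942) = 1/(-50784) = -1/50784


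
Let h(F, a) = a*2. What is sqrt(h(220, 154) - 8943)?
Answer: I*sqrt(8635) ≈ 92.925*I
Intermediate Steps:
h(F, a) = 2*a
sqrt(h(220, 154) - 8943) = sqrt(2*154 - 8943) = sqrt(308 - 8943) = sqrt(-8635) = I*sqrt(8635)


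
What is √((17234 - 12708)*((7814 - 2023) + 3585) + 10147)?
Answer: √42445923 ≈ 6515.1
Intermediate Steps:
√((17234 - 12708)*((7814 - 2023) + 3585) + 10147) = √(4526*(5791 + 3585) + 10147) = √(4526*9376 + 10147) = √(42435776 + 10147) = √42445923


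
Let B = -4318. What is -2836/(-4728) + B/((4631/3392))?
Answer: -17309064013/5473842 ≈ -3162.1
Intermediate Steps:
-2836/(-4728) + B/((4631/3392)) = -2836/(-4728) - 4318/(4631/3392) = -2836*(-1/4728) - 4318/(4631*(1/3392)) = 709/1182 - 4318/4631/3392 = 709/1182 - 4318*3392/4631 = 709/1182 - 14646656/4631 = -17309064013/5473842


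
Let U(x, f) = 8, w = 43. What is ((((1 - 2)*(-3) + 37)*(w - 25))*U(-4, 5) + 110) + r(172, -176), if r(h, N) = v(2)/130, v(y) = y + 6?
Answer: 381554/65 ≈ 5870.1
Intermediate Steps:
v(y) = 6 + y
r(h, N) = 4/65 (r(h, N) = (6 + 2)/130 = 8*(1/130) = 4/65)
((((1 - 2)*(-3) + 37)*(w - 25))*U(-4, 5) + 110) + r(172, -176) = ((((1 - 2)*(-3) + 37)*(43 - 25))*8 + 110) + 4/65 = (((-1*(-3) + 37)*18)*8 + 110) + 4/65 = (((3 + 37)*18)*8 + 110) + 4/65 = ((40*18)*8 + 110) + 4/65 = (720*8 + 110) + 4/65 = (5760 + 110) + 4/65 = 5870 + 4/65 = 381554/65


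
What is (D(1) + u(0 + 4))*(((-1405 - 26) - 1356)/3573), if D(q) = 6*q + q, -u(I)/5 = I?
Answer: 12077/1191 ≈ 10.140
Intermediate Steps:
u(I) = -5*I
D(q) = 7*q
(D(1) + u(0 + 4))*(((-1405 - 26) - 1356)/3573) = (7*1 - 5*(0 + 4))*(((-1405 - 26) - 1356)/3573) = (7 - 5*4)*((-1431 - 1356)*(1/3573)) = (7 - 20)*(-2787*1/3573) = -13*(-929/1191) = 12077/1191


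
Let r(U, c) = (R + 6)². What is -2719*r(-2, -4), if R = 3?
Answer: -220239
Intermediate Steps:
r(U, c) = 81 (r(U, c) = (3 + 6)² = 9² = 81)
-2719*r(-2, -4) = -2719*81 = -220239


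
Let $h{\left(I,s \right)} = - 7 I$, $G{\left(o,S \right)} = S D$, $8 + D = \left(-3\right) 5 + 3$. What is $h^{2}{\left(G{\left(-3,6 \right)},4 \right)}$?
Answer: $705600$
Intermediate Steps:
$D = -20$ ($D = -8 + \left(\left(-3\right) 5 + 3\right) = -8 + \left(-15 + 3\right) = -8 - 12 = -20$)
$G{\left(o,S \right)} = - 20 S$ ($G{\left(o,S \right)} = S \left(-20\right) = - 20 S$)
$h^{2}{\left(G{\left(-3,6 \right)},4 \right)} = \left(- 7 \left(\left(-20\right) 6\right)\right)^{2} = \left(\left(-7\right) \left(-120\right)\right)^{2} = 840^{2} = 705600$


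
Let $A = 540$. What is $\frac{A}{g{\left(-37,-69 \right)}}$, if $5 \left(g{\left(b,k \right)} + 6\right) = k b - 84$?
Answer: $\frac{300}{271} \approx 1.107$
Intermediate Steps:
$g{\left(b,k \right)} = - \frac{114}{5} + \frac{b k}{5}$ ($g{\left(b,k \right)} = -6 + \frac{k b - 84}{5} = -6 + \frac{b k - 84}{5} = -6 + \frac{-84 + b k}{5} = -6 + \left(- \frac{84}{5} + \frac{b k}{5}\right) = - \frac{114}{5} + \frac{b k}{5}$)
$\frac{A}{g{\left(-37,-69 \right)}} = \frac{540}{- \frac{114}{5} + \frac{1}{5} \left(-37\right) \left(-69\right)} = \frac{540}{- \frac{114}{5} + \frac{2553}{5}} = \frac{540}{\frac{2439}{5}} = 540 \cdot \frac{5}{2439} = \frac{300}{271}$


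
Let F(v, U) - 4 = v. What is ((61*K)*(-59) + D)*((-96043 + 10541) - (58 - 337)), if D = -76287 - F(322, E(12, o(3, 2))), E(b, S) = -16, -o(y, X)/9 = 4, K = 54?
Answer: 23091938857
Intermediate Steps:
o(y, X) = -36 (o(y, X) = -9*4 = -36)
F(v, U) = 4 + v
D = -76613 (D = -76287 - (4 + 322) = -76287 - 1*326 = -76287 - 326 = -76613)
((61*K)*(-59) + D)*((-96043 + 10541) - (58 - 337)) = ((61*54)*(-59) - 76613)*((-96043 + 10541) - (58 - 337)) = (3294*(-59) - 76613)*(-85502 - 1*(-279)) = (-194346 - 76613)*(-85502 + 279) = -270959*(-85223) = 23091938857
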